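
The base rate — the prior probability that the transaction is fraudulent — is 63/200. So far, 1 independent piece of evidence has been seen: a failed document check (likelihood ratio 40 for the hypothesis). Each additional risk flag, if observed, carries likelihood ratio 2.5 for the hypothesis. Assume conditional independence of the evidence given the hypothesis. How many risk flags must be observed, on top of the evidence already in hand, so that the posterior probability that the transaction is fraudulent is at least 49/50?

Prior odds = 0.315/0.685 = 63/137.
Bayes factor of the evidence already in hand = 40.
Odds after that evidence = (63/137) × 40 = 2520/137.
Target odds = 0.98/0.02 = 49.
Need 2.5ⁿ ≥ 49 ÷ (2520/137) = 959/360.
2.5¹ = 2.5 falls short of 959/360 but 2.5² = 6.25 reaches it, so n = 2.

2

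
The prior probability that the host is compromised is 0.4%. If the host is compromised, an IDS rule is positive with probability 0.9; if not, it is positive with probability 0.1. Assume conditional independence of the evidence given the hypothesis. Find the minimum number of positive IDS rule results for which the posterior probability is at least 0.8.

Prior odds = 0.004/0.996 = 1/249.
Likelihood ratio of a positive = 0.9/0.1 = 9.
Target odds: 0.8 ÷ 0.2 = 4.
Need (1/249) × 9ⁿ ≥ 4, i.e. 9ⁿ ≥ 996.
9³ = 729 falls short of 996 but 9⁴ = 6561 reaches it, so n = 4.

4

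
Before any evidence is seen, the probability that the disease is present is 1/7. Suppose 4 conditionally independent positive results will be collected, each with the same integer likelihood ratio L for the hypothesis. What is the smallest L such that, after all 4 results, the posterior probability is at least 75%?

Prior odds = (1/7)/(6/7) = 1/6.
Target odds = 0.75/0.25 = 3.
Need L⁴ ≥ 3 ÷ (1/6) = 18.
2⁴ = 16 < 18 ≤ 81 = 3⁴, so L = 3.

3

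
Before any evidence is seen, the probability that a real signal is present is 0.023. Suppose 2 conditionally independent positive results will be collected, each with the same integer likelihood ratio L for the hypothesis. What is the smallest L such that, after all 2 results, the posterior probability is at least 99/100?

Prior odds = 0.023/0.977 = 23/977.
Target odds = 0.99/0.01 = 99.
Need L² ≥ 99 ÷ (23/977) = 96723/23.
64² = 4096 < 96723/23 ≤ 4225 = 65², so L = 65.

65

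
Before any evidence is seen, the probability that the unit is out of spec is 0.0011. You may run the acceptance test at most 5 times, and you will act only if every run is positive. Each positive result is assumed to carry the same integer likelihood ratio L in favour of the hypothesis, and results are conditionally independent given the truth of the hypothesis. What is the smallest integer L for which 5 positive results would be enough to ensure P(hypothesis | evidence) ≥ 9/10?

Prior odds = 0.0011/0.9989 = 11/9989.
Target odds = 0.9/0.1 = 9.
Need L⁵ ≥ 9 ÷ (11/9989) = 89901/11.
6⁵ = 7776 < 89901/11 ≤ 16807 = 7⁵, so L = 7.

7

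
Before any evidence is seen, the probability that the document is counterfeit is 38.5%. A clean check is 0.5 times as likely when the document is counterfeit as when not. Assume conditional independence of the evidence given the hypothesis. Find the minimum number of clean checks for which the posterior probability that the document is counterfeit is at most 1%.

Prior odds: 0.385 ÷ 0.615 = 77/123.
Likelihood ratio per clean check = 0.5.
Target odds: 0.01 ÷ 0.99 = 1/99.
Require 0.5ⁿ ≤ 1/99 ÷ (77/123) = 41/2541.
0.5⁵ = 0.03125 is still above 41/2541 but 0.5⁶ = 0.015625 is at or below it, so n = 6.

6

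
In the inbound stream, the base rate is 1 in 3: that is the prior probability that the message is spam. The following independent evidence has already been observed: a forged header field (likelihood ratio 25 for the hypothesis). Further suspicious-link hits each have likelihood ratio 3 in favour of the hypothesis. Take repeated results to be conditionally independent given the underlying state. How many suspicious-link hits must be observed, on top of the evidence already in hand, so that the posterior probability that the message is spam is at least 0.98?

2

Prior odds = (1/3)/(2/3) = 0.5.
Bayes factor of the evidence already in hand = 25.
Odds after that evidence = 0.5 × 25 = 12.5.
Target odds = 0.98/0.02 = 49.
Need 3ⁿ ≥ 49 ÷ 12.5 = 3.92.
3¹ = 3 falls short of 3.92 but 3² = 9 reaches it, so n = 2.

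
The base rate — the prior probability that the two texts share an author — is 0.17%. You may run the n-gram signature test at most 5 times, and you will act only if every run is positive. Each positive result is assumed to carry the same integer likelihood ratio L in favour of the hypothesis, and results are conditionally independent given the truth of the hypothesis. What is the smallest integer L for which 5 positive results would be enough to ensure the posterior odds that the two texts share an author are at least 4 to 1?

5

Prior odds = 0.0017/0.9983 = 17/9983.
Target odds = 4.
Need L⁵ ≥ 4 ÷ (17/9983) = 39932/17.
4⁵ = 1024 < 39932/17 ≤ 3125 = 5⁵, so L = 5.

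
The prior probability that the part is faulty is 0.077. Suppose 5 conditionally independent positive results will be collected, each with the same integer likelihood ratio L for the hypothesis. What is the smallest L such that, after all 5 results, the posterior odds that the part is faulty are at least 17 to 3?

3

Prior odds = 0.077/0.923 = 77/923.
Target odds = 17/3.
Need L⁵ ≥ 17/3 ÷ (77/923) = 15691/231.
2⁵ = 32 < 15691/231 ≤ 243 = 3⁵, so L = 3.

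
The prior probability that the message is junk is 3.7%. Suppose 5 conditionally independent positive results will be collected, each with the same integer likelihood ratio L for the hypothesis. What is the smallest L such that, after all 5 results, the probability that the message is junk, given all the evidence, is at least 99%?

Prior odds = 0.037/0.963 = 37/963.
Target odds = 0.99/0.01 = 99.
Need L⁵ ≥ 99 ÷ (37/963) = 95337/37.
4⁵ = 1024 < 95337/37 ≤ 3125 = 5⁵, so L = 5.

5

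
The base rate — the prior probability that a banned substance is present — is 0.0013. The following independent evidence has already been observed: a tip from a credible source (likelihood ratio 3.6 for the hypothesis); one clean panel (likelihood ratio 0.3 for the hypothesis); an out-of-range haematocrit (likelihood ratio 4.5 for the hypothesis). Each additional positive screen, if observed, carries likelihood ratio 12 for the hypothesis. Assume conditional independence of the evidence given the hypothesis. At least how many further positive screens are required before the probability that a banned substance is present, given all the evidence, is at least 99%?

4

Prior odds = 0.0013/0.9987 = 13/9987.
Combined Bayes factor of the evidence already in hand = 3.6 × 0.3 × 4.5 = 4.86.
Odds after that evidence = (13/9987) × 4.86 = 1053/166450.
Target odds = 0.99/0.01 = 99.
Need 12ⁿ ≥ 99 ÷ (1053/166450) = 1830950/117.
12³ = 1728 falls short of 1830950/117 but 12⁴ = 20736 reaches it, so n = 4.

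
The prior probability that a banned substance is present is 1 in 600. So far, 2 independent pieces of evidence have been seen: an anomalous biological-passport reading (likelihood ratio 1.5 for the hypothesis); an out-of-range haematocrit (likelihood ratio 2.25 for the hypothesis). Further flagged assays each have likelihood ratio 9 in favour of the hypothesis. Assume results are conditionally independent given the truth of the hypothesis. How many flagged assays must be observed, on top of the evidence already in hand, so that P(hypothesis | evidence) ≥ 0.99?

5

Prior odds = (1/600)/(599/600) = 1/599.
Combined Bayes factor of the evidence already in hand = 1.5 × 2.25 = 3.375.
Odds after that evidence = (1/599) × 3.375 = 27/4792.
Target odds = 0.99/0.01 = 99.
Need 9ⁿ ≥ 99 ÷ (27/4792) = 52712/3.
9⁴ = 6561 falls short of 52712/3 but 9⁵ = 59049 reaches it, so n = 5.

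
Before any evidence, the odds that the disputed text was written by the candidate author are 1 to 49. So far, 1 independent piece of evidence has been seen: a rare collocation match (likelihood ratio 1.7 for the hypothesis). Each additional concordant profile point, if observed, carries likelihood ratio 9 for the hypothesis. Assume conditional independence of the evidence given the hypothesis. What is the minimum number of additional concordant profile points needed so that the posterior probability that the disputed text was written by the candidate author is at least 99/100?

Prior odds = 1/49.
Bayes factor of the evidence already in hand = 1.7.
Odds after that evidence = (1/49) × 1.7 = 17/490.
Target odds = 0.99/0.01 = 99.
Need 9ⁿ ≥ 99 ÷ (17/490) = 48510/17.
9³ = 729 falls short of 48510/17 but 9⁴ = 6561 reaches it, so n = 4.

4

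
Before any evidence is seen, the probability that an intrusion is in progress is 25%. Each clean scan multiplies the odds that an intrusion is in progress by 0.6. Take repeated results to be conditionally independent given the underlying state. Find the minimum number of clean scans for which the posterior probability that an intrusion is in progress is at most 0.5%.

Prior odds: 0.25 ÷ 0.75 = 1/3.
Likelihood ratio per clean scan = 0.6.
Target posterior odds = 0.005/0.995 = 1/199.
Require 0.6ⁿ ≤ 1/199 ÷ (1/3) = 3/199.
0.6⁸ = 6561/390625 is still above 3/199 but 0.6⁹ = 19683/1953125 is at or below it, so n = 9.

9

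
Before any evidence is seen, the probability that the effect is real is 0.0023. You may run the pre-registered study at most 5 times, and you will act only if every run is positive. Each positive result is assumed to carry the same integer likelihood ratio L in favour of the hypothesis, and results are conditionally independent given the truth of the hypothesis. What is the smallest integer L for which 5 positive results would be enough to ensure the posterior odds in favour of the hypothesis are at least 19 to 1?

7

Prior odds = 0.0023/0.9977 = 23/9977.
Target odds = 19.
Need L⁵ ≥ 19 ÷ (23/9977) = 189563/23.
6⁵ = 7776 < 189563/23 ≤ 16807 = 7⁵, so L = 7.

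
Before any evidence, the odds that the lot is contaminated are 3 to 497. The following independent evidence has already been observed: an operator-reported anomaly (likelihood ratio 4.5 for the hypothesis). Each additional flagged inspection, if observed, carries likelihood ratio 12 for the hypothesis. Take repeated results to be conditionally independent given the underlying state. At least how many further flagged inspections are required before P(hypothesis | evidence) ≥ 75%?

Prior odds = 3/497.
Bayes factor of the evidence already in hand = 4.5.
Odds after that evidence = (3/497) × 4.5 = 27/994.
Target odds = 0.75/0.25 = 3.
Need 12ⁿ ≥ 3 ÷ (27/994) = 994/9.
12¹ = 12 falls short of 994/9 but 12² = 144 reaches it, so n = 2.

2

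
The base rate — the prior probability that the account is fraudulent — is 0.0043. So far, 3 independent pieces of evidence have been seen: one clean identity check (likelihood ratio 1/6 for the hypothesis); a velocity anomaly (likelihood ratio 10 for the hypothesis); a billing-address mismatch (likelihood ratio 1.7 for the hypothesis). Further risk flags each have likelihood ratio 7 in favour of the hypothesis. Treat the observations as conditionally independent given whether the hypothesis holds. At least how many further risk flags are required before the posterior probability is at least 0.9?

Prior odds = 0.0043/0.9957 = 43/9957.
Combined Bayes factor of the evidence already in hand = (1/6) × 10 × 1.7 = 17/6.
Odds after that evidence = (43/9957) × 17/6 = 731/59742.
Target odds = 0.9/0.1 = 9.
Need 7ⁿ ≥ 9 ÷ (731/59742) = 537678/731.
7³ = 343 falls short of 537678/731 but 7⁴ = 2401 reaches it, so n = 4.

4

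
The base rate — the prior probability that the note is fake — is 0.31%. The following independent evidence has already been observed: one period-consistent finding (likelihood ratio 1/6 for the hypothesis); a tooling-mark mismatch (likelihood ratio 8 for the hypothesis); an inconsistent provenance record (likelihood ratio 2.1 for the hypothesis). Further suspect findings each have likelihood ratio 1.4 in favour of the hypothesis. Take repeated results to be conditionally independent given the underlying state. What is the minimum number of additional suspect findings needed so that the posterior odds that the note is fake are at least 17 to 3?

20

Prior odds = 0.0031/0.9969 = 31/9969.
Combined Bayes factor of the evidence already in hand = (1/6) × 8 × 2.1 = 2.8.
Odds after that evidence = (31/9969) × 2.8 = 434/49845.
Target odds = 17/3.
Need 1.4ⁿ ≥ 17/3 ÷ (434/49845) = 282455/434.
1.4¹⁹ ≈597.63 falls short of 282455/434 but 1.4²⁰ ≈836.683 reaches it, so n = 20.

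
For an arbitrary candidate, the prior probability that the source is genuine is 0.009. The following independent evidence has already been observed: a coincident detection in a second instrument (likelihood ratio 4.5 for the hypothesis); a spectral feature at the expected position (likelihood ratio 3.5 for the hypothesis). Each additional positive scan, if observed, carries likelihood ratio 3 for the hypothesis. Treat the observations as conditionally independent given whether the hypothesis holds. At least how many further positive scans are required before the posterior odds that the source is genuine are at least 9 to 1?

Prior odds = 0.009/0.991 = 9/991.
Combined Bayes factor of the evidence already in hand = 4.5 × 3.5 = 15.75.
Odds after that evidence = (9/991) × 15.75 = 567/3964.
Target odds = 9.
Need 3ⁿ ≥ 9 ÷ (567/3964) = 3964/63.
3³ = 27 falls short of 3964/63 but 3⁴ = 81 reaches it, so n = 4.

4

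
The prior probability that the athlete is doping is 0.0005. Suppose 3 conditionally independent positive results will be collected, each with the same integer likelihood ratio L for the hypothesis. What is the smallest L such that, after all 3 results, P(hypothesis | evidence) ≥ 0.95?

34

Prior odds = 0.0005/0.9995 = 1/1999.
Target odds = 0.95/0.05 = 19.
Need L³ ≥ 19 ÷ (1/1999) = 37981.
33³ = 35937 < 37981 ≤ 39304 = 34³, so L = 34.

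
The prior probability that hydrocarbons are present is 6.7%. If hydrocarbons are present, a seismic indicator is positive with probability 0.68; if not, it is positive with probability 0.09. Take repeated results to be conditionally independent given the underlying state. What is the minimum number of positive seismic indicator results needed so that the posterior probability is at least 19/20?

Prior odds: 0.067 ÷ 0.933 = 67/933.
Likelihood ratio of a positive = 0.68/0.09 = 68/9.
Target odds: 0.95 ÷ 0.05 = 19.
Need (67/933) × (68/9)ⁿ ≥ 19, i.e. (68/9)ⁿ ≥ 17727/67.
(68/9)² = 4624/81 falls short of 17727/67 but (68/9)³ = 314432/729 reaches it, so n = 3.

3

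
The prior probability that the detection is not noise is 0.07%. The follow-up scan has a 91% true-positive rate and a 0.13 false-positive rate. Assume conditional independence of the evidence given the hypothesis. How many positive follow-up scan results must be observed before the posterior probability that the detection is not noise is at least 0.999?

Prior odds = 0.0007/0.9993 = 7/9993.
Likelihood ratio of a positive result = 0.91/0.13 = 7.
Target posterior odds = 0.999/0.001 = 999.
Need (7/9993) × 7ⁿ ≥ 999, i.e. 7ⁿ ≥ 9983007/7.
7⁷ = 823543 falls short of 9983007/7 but 7⁸ = 5764801 reaches it, so n = 8.

8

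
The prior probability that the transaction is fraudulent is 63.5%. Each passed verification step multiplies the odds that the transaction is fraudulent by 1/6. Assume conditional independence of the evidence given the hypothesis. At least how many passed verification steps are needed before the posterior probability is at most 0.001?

Prior odds = 0.635/0.365 = 127/73.
Likelihood ratio per passed verification step = 1/6.
Target odds: 0.001 ÷ 0.999 = 1/999.
Require (1/6)ⁿ ≤ 1/999 ÷ (127/73) = 73/126873.
(1/6)⁴ = 1/1296 is still above 73/126873 but (1/6)⁵ = 1/7776 is at or below it, so n = 5.

5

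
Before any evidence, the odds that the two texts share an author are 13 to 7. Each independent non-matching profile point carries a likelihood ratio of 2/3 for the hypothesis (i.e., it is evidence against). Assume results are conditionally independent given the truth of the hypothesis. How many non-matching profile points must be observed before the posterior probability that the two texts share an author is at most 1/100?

Prior odds = 13/7.
Likelihood ratio per non-matching profile point = 2/3.
Target odds: 0.01 ÷ 0.99 = 1/99.
Require (2/3)ⁿ ≤ 1/99 ÷ (13/7) = 7/1287.
(2/3)¹² = 4096/531441 is still above 7/1287 but (2/3)¹³ = 8192/1594323 is at or below it, so n = 13.

13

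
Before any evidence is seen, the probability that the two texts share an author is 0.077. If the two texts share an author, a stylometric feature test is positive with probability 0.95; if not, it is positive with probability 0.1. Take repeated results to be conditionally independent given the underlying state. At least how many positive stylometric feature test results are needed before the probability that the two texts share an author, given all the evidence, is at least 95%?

Prior odds: 0.077 ÷ 0.923 = 77/923.
Likelihood ratio of a positive = 0.95/0.1 = 9.5.
Target posterior odds = 0.95/0.05 = 19.
Need (77/923) × 9.5ⁿ ≥ 19, i.e. 9.5ⁿ ≥ 17537/77.
9.5² = 90.25 falls short of 17537/77 but 9.5³ = 857.375 reaches it, so n = 3.

3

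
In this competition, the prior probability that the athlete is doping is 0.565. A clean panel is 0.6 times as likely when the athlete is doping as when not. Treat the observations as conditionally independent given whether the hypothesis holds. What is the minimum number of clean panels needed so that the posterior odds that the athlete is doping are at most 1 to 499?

Prior odds = 0.565/0.435 = 113/87.
Likelihood ratio per clean panel = 0.6.
Target odds = 1/499.
Need (113/87) × 0.6ⁿ ≤ 1/499, i.e. 0.6ⁿ ≤ 87/56387.
0.6¹² = 531441/244140625 is still above 87/56387 but 0.6¹³ ≈0.00130607 is at or below it, so n = 13.

13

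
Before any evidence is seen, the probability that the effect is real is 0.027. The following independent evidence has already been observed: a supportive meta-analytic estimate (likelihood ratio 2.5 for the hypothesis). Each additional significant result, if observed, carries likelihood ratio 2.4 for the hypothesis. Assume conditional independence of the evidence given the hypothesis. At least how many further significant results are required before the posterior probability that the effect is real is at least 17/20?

Prior odds = 0.027/0.973 = 27/973.
Bayes factor of the evidence already in hand = 2.5.
Odds after that evidence = (27/973) × 2.5 = 135/1946.
Target odds = 0.85/0.15 = 17/3.
Need 2.4ⁿ ≥ 17/3 ÷ (135/1946) = 33082/405.
2.4⁵ = 79.62624 falls short of 33082/405 but 2.4⁶ = 2985984/15625 reaches it, so n = 6.

6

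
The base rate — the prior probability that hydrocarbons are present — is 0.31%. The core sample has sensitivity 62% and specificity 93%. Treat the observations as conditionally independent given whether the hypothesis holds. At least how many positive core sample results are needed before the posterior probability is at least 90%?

Prior odds: 0.0031 ÷ 0.9969 = 31/9969.
False-positive rate = 1 − 0.93 = 0.07; likelihood ratio of a positive = 0.62/0.07 = 62/7.
Target odds: 0.9 ÷ 0.1 = 9.
Need (31/9969) × (62/7)ⁿ ≥ 9, i.e. (62/7)ⁿ ≥ 89721/31.
(62/7)³ = 238328/343 falls short of 89721/31 but (62/7)⁴ = 14776336/2401 reaches it, so n = 4.

4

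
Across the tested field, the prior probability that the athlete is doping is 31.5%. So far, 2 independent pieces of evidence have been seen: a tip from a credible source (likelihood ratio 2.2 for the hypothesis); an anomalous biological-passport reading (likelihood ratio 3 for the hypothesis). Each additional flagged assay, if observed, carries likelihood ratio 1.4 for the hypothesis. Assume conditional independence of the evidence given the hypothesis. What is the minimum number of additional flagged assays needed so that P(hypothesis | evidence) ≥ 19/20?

Prior odds = 0.315/0.685 = 63/137.
Combined Bayes factor of the evidence already in hand = 2.2 × 3 = 6.6.
Odds after that evidence = (63/137) × 6.6 = 2079/685.
Target odds = 0.95/0.05 = 19.
Need 1.4ⁿ ≥ 19 ÷ (2079/685) = 13015/2079.
1.4⁵ = 5.37824 falls short of 13015/2079 but 1.4⁶ = 117649/15625 reaches it, so n = 6.

6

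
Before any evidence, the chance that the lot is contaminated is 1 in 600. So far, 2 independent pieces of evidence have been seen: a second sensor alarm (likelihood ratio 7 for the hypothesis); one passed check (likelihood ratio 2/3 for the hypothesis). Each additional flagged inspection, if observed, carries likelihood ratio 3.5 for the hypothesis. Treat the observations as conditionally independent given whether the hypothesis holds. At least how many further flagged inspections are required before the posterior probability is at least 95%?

Prior odds = (1/600)/(599/600) = 1/599.
Combined Bayes factor of the evidence already in hand = 7 × (2/3) = 14/3.
Odds after that evidence = (1/599) × 14/3 = 14/1797.
Target odds = 0.95/0.05 = 19.
Need 3.5ⁿ ≥ 19 ÷ (14/1797) = 34143/14.
3.5⁶ = 1838.265625 falls short of 34143/14 but 3.5⁷ = 823543/128 reaches it, so n = 7.

7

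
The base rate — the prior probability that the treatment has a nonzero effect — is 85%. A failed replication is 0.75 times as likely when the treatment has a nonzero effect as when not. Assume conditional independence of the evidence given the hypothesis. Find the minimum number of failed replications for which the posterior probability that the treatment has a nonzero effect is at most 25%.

Prior odds: 0.85 ÷ 0.15 = 17/3.
Likelihood ratio per failed replication = 0.75.
Target posterior odds = 0.25/0.75 = 1/3.
Require 0.75ⁿ ≤ 1/3 ÷ (17/3) = 1/17.
0.75⁹ = 19683/262144 is still above 1/17 but 0.75¹⁰ = 59049/1048576 is at or below it, so n = 10.

10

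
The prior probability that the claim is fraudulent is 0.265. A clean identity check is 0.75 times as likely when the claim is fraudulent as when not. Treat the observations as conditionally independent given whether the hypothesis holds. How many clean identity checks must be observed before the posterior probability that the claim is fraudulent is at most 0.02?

10

Prior odds = 0.265/0.735 = 53/147.
Likelihood ratio per clean identity check = 0.75.
Target odds: 0.02 ÷ 0.98 = 1/49.
Require 0.75ⁿ ≤ 1/49 ÷ (53/147) = 3/53.
0.75⁹ = 19683/262144 is still above 3/53 but 0.75¹⁰ = 59049/1048576 is at or below it, so n = 10.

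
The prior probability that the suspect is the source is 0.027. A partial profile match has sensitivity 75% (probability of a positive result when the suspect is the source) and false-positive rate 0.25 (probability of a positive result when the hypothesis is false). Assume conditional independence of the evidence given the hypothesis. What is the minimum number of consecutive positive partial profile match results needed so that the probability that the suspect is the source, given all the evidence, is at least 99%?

8

Prior odds: 0.027 ÷ 0.973 = 27/973.
Likelihood ratio of a positive result = 0.75/0.25 = 3.
Target odds: 0.99 ÷ 0.01 = 99.
Require 3ⁿ ≥ 99 ÷ (27/973) = 10703/3.
3⁷ = 2187 falls short of 10703/3 but 3⁸ = 6561 reaches it, so n = 8.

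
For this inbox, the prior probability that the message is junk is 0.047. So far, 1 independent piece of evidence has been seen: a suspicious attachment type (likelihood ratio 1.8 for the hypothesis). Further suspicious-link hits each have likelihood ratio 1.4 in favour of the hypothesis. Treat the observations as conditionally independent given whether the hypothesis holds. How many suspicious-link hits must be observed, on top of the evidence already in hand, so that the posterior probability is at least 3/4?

11

Prior odds = 0.047/0.953 = 47/953.
Bayes factor of the evidence already in hand = 1.8.
Odds after that evidence = (47/953) × 1.8 = 423/4765.
Target odds = 0.75/0.25 = 3.
Need 1.4ⁿ ≥ 3 ÷ (423/4765) = 4765/141.
1.4¹⁰ = 282475249/9765625 falls short of 4765/141 but 1.4¹¹ ≈40.4957 reaches it, so n = 11.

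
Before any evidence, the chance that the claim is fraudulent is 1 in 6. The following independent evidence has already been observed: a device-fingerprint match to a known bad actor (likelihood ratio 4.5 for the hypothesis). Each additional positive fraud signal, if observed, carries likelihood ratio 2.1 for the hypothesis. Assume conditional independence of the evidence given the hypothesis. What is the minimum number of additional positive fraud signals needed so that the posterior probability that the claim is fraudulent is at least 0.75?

Prior odds = (1/6)/(5/6) = 0.2.
Bayes factor of the evidence already in hand = 4.5.
Odds after that evidence = 0.2 × 4.5 = 0.9.
Target odds = 0.75/0.25 = 3.
Need 2.1ⁿ ≥ 3 ÷ 0.9 = 10/3.
2.1¹ = 2.1 falls short of 10/3 but 2.1² = 4.41 reaches it, so n = 2.

2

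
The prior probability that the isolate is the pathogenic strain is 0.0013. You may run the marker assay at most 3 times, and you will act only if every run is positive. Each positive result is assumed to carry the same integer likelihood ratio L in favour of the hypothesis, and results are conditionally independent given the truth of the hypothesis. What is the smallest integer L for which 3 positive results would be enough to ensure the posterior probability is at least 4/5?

15

Prior odds = 0.0013/0.9987 = 13/9987.
Target odds = 0.8/0.2 = 4.
Need L³ ≥ 4 ÷ (13/9987) = 39948/13.
14³ = 2744 < 39948/13 ≤ 3375 = 15³, so L = 15.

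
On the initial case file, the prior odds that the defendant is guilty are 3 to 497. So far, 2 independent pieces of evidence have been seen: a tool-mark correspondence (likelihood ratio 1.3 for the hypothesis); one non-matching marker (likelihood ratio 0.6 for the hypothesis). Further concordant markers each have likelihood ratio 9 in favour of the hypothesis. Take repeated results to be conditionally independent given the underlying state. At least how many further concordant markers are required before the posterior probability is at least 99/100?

Prior odds = 3/497.
Combined Bayes factor of the evidence already in hand = 1.3 × 0.6 = 0.78.
Odds after that evidence = (3/497) × 0.78 = 117/24850.
Target odds = 0.99/0.01 = 99.
Need 9ⁿ ≥ 99 ÷ (117/24850) = 273350/13.
9⁴ = 6561 falls short of 273350/13 but 9⁵ = 59049 reaches it, so n = 5.

5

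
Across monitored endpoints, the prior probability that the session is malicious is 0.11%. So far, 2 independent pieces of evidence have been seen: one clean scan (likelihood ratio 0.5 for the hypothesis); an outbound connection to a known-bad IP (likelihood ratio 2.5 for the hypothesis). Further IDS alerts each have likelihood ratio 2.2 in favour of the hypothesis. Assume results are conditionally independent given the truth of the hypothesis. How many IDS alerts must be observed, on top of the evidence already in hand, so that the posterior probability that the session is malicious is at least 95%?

Prior odds = 0.0011/0.9989 = 11/9989.
Combined Bayes factor of the evidence already in hand = 0.5 × 2.5 = 1.25.
Odds after that evidence = (11/9989) × 1.25 = 55/39956.
Target odds = 0.95/0.05 = 19.
Need 2.2ⁿ ≥ 19 ÷ (55/39956) = 759164/55.
2.2¹² ≈12855 falls short of 759164/55 but 2.2¹³ ≈28281 reaches it, so n = 13.

13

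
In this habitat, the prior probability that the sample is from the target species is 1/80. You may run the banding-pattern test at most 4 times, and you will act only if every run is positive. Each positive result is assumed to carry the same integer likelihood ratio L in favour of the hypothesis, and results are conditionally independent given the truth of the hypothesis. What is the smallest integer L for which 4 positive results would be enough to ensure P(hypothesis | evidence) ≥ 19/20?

7

Prior odds = 0.0125/0.9875 = 1/79.
Target odds = 0.95/0.05 = 19.
Need L⁴ ≥ 19 ÷ (1/79) = 1501.
6⁴ = 1296 < 1501 ≤ 2401 = 7⁴, so L = 7.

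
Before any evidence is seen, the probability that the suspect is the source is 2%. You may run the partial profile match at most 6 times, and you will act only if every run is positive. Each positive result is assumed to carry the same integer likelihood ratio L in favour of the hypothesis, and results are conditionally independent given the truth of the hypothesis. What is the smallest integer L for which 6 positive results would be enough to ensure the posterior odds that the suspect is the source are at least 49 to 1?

Prior odds = 0.02/0.98 = 1/49.
Target odds = 49.
Need L⁶ ≥ 49 ÷ (1/49) = 2401.
3⁶ = 729 < 2401 ≤ 4096 = 4⁶, so L = 4.

4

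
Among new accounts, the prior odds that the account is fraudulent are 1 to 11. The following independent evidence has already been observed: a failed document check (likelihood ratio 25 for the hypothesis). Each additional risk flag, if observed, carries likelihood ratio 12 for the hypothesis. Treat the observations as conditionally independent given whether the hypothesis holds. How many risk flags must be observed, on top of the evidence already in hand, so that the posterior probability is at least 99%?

2

Prior odds = 1/11.
Bayes factor of the evidence already in hand = 25.
Odds after that evidence = (1/11) × 25 = 25/11.
Target odds = 0.99/0.01 = 99.
Need 12ⁿ ≥ 99 ÷ (25/11) = 43.56.
12¹ = 12 falls short of 43.56 but 12² = 144 reaches it, so n = 2.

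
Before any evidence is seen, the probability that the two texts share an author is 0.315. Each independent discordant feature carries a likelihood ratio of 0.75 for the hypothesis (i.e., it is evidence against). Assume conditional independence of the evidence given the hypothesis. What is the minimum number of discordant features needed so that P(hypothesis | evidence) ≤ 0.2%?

19

Prior odds: 0.315 ÷ 0.685 = 63/137.
Likelihood ratio per discordant feature = 0.75.
Target posterior odds = 0.002/0.998 = 1/499.
Need (63/137) × 0.75ⁿ ≤ 1/499, i.e. 0.75ⁿ ≤ 137/31437.
0.75¹⁸ ≈0.00563771 is still above 137/31437 but 0.75¹⁹ ≈0.00422828 is at or below it, so n = 19.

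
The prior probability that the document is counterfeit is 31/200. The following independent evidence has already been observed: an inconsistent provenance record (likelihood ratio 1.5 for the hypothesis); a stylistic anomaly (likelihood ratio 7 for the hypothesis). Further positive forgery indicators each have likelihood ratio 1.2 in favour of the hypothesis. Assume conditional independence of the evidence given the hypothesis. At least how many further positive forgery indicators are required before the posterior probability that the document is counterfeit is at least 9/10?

Prior odds = 0.155/0.845 = 31/169.
Combined Bayes factor of the evidence already in hand = 1.5 × 7 = 10.5.
Odds after that evidence = (31/169) × 10.5 = 651/338.
Target odds = 0.9/0.1 = 9.
Need 1.2ⁿ ≥ 9 ÷ (651/338) = 1014/217.
1.2⁸ = 1679616/390625 falls short of 1014/217 but 1.2⁹ = 10077696/1953125 reaches it, so n = 9.

9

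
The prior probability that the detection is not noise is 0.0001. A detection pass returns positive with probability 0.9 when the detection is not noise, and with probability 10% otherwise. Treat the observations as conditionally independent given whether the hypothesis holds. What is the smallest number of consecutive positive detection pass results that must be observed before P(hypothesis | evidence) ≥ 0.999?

Prior odds = 0.0001/0.9999 = 1/9999.
Likelihood ratio of a positive result = 0.9/0.1 = 9.
Target posterior odds = 0.999/0.001 = 999.
Need (1/9999) × 9ⁿ ≥ 999, i.e. 9ⁿ ≥ 9989001.
9⁷ = 4782969 falls short of 9989001 but 9⁸ = 43046721 reaches it, so n = 8.

8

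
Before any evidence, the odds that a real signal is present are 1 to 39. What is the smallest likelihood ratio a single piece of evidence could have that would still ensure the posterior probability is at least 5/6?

Prior odds = 1/39.
Target odds = (5/6)/(1/6) = 5.
Required Bayes factor = 5 ÷ (1/39) = 195.

195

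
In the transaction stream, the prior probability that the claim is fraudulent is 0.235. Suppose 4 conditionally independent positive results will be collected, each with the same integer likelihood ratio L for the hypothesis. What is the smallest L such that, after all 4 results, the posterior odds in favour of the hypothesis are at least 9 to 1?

Prior odds = 0.235/0.765 = 47/153.
Target odds = 9.
Need L⁴ ≥ 9 ÷ (47/153) = 1377/47.
2⁴ = 16 < 1377/47 ≤ 81 = 3⁴, so L = 3.

3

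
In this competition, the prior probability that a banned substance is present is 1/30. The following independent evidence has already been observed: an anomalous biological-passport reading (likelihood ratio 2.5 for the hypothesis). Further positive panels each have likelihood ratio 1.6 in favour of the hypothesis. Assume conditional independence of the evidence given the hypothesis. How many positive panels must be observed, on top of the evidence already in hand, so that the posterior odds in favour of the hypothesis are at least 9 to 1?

10

Prior odds = (1/30)/(29/30) = 1/29.
Bayes factor of the evidence already in hand = 2.5.
Odds after that evidence = (1/29) × 2.5 = 5/58.
Target odds = 9.
Need 1.6ⁿ ≥ 9 ÷ (5/58) = 104.4.
1.6⁹ = 134217728/1953125 falls short of 104.4 but 1.6¹⁰ ≈109.951 reaches it, so n = 10.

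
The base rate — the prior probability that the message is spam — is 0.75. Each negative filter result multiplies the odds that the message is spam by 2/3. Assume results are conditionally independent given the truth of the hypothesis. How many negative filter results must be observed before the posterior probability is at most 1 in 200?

Prior odds: 0.75 ÷ 0.25 = 3.
Likelihood ratio per negative filter result = 2/3.
Target odds: 0.005 ÷ 0.995 = 1/199.
Need 3 × (2/3)ⁿ ≤ 1/199, i.e. (2/3)ⁿ ≤ 1/597.
(2/3)¹⁵ = 32768/14348907 is still above 1/597 but (2/3)¹⁶ = 65536/43046721 is at or below it, so n = 16.

16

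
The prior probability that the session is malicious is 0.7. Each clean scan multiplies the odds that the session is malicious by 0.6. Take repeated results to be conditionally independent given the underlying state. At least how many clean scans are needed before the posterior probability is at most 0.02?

10

Prior odds: 0.7 ÷ 0.3 = 7/3.
Likelihood ratio per clean scan = 0.6.
Target odds: 0.02 ÷ 0.98 = 1/49.
Require 0.6ⁿ ≤ 1/49 ÷ (7/3) = 3/343.
0.6⁹ = 19683/1953125 is still above 3/343 but 0.6¹⁰ = 59049/9765625 is at or below it, so n = 10.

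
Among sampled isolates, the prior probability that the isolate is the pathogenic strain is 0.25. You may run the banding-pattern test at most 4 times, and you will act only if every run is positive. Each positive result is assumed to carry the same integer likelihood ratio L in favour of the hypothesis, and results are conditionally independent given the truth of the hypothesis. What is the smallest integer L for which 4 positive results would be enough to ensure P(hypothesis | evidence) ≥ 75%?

Prior odds = 0.25/0.75 = 1/3.
Target odds = 0.75/0.25 = 3.
Need L⁴ ≥ 3 ÷ (1/3) = 9.
1⁴ = 1 < 9 ≤ 16 = 2⁴, so L = 2.

2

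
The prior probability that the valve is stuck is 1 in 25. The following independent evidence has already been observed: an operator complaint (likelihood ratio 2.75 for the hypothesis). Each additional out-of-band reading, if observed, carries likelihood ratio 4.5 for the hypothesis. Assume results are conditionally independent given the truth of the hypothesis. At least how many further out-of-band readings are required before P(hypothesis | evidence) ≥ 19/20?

Prior odds = 0.04/0.96 = 1/24.
Bayes factor of the evidence already in hand = 2.75.
Odds after that evidence = (1/24) × 2.75 = 11/96.
Target odds = 0.95/0.05 = 19.
Need 4.5ⁿ ≥ 19 ÷ (11/96) = 1824/11.
4.5³ = 91.125 falls short of 1824/11 but 4.5⁴ = 410.0625 reaches it, so n = 4.

4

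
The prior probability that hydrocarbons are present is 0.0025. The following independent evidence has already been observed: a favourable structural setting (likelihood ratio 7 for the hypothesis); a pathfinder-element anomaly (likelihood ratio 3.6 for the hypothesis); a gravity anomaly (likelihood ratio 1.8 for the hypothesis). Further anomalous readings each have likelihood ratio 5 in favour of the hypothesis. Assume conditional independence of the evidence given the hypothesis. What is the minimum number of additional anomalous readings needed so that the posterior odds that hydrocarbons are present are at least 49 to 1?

4

Prior odds = 0.0025/0.9975 = 1/399.
Combined Bayes factor of the evidence already in hand = 7 × 3.6 × 1.8 = 45.36.
Odds after that evidence = (1/399) × 45.36 = 54/475.
Target odds = 49.
Need 5ⁿ ≥ 49 ÷ (54/475) = 23275/54.
5³ = 125 falls short of 23275/54 but 5⁴ = 625 reaches it, so n = 4.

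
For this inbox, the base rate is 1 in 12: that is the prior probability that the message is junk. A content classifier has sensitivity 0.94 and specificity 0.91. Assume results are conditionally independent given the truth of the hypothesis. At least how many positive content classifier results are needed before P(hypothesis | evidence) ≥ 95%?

Prior odds: (1/12) ÷ (11/12) = 1/11.
False-positive rate = 1 − 0.91 = 0.09; likelihood ratio of a positive = 0.94/0.09 = 94/9.
Target odds: 0.95 ÷ 0.05 = 19.
Require (94/9)ⁿ ≥ 19 ÷ (1/11) = 209.
(94/9)² = 8836/81 falls short of 209 but (94/9)³ = 830584/729 reaches it, so n = 3.

3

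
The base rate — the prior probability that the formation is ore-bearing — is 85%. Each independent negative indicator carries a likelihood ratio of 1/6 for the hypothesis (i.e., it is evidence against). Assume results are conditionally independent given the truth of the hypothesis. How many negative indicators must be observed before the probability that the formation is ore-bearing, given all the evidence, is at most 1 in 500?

5

Prior odds: 0.85 ÷ 0.15 = 17/3.
Likelihood ratio per negative indicator = 1/6.
Target odds: 0.002 ÷ 0.998 = 1/499.
Require (1/6)ⁿ ≤ 1/499 ÷ (17/3) = 3/8483.
(1/6)⁴ = 1/1296 is still above 3/8483 but (1/6)⁵ = 1/7776 is at or below it, so n = 5.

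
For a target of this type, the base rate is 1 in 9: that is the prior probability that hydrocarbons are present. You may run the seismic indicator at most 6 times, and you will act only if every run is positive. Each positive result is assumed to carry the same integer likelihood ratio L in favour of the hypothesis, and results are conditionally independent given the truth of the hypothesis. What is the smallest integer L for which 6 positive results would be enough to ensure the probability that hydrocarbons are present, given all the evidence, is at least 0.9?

3

Prior odds = (1/9)/(8/9) = 0.125.
Target odds = 0.9/0.1 = 9.
Need L⁶ ≥ 9 ÷ 0.125 = 72.
2⁶ = 64 < 72 ≤ 729 = 3⁶, so L = 3.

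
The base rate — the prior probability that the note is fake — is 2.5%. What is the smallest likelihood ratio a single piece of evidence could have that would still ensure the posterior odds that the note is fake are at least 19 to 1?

741

Prior odds = 0.025/0.975 = 1/39.
Target odds = 19.
Required Bayes factor = 19 ÷ (1/39) = 741.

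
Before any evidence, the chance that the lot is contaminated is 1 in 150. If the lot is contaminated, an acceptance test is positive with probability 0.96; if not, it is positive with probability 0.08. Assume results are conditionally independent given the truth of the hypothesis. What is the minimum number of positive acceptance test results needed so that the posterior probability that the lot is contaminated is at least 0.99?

Prior odds: (1/150) ÷ (149/150) = 1/149.
Likelihood ratio of a positive = 0.96/0.08 = 12.
Target odds: 0.99 ÷ 0.01 = 99.
Need (1/149) × 12ⁿ ≥ 99, i.e. 12ⁿ ≥ 14751.
12³ = 1728 falls short of 14751 but 12⁴ = 20736 reaches it, so n = 4.

4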